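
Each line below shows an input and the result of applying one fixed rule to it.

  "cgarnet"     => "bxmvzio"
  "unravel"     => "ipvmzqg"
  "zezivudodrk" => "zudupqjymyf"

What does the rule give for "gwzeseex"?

Each output is the input with this applied: swap each adjacent pair of characters (1↔2, 3↔4, ...), then shift every letter 5 places backward in the alphabet (wrapping around).
For "gwzeseex", step one produces "wgezesxe"; step two turns that into "rbzuznsz".

rbzuznsz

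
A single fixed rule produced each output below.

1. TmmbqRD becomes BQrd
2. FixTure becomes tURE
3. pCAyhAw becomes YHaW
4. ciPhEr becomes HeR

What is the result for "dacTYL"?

tyl

The transformation: flip the case of every letter, then delete the first 3 characters.
Applying both steps to "dacTYL": "DACtyl", then "tyl".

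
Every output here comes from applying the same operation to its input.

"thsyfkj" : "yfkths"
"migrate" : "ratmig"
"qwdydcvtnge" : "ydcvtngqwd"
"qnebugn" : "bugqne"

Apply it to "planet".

The pattern: delete the last character, then move the first 3 characters to the end (rotate left by 3).
Applying that to "planet" gives "nepla".
(Check on "qnebugn": → "qnebug" → "bugqne" ✓)

nepla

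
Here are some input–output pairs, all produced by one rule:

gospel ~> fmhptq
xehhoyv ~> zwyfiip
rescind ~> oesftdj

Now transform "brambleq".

Looking at the pairs, the operation is to move the last 2 characters to the front (rotate right by 2), then shift every letter 1 place forward in the alphabet (wrapping around).
Working it through for "brambleq": intermediate "eqbrambl", final "frcsbncm".

frcsbncm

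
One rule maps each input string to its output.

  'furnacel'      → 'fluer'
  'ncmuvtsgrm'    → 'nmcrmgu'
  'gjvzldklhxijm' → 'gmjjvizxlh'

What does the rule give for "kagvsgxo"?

koaxg

In each case the input is transformed by: take characters alternately from the front and the back (1st, last, 2nd, 2nd-last, ...), then delete the last 3 characters.
"kagvsgxo" → "koaxg".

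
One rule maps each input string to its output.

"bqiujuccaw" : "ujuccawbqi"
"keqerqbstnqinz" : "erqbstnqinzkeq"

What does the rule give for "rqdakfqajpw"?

akfqajpwrqd

The rule is to move the first 3 characters to the end (rotate left by 3).
Applying that to "rqdakfqajpw" gives "akfqajpwrqd".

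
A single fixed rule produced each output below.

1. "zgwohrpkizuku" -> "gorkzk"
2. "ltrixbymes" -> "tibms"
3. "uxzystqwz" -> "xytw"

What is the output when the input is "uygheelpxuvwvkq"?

yhepuwk

What's happening: keep every other character starting from the second (positions 2nd, 4th, 6th, ...).
For "uygheelpxuvwvkq" the result is "yhepuwk".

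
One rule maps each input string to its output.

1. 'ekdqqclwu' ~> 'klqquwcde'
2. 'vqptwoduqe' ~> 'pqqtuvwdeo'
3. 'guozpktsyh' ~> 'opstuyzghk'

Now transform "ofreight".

Rule — sort the characters into alphabetical order, then move the first 3 characters to the end (rotate left by 3).
Working it through for "ofreight": intermediate "efghiort", final "hiortefg".
(Check on "guozpktsyh": → "ghkopstuyz" → "opstuyzghk" ✓)

hiortefg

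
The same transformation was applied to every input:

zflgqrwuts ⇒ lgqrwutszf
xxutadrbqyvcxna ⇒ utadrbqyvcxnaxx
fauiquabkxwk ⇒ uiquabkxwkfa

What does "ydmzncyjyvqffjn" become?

The pattern: move the first 2 characters to the end (rotate left by 2).
"ydmzncyjyvqffjn" → "mzncyjyvqffjnyd".

mzncyjyvqffjnyd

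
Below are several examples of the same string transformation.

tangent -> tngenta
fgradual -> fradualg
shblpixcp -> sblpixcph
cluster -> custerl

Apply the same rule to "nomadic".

Rule — move the first character to the end, then swap the first and last characters.
Working it through for "nomadic": intermediate "omadicn", final "nmadico".

nmadico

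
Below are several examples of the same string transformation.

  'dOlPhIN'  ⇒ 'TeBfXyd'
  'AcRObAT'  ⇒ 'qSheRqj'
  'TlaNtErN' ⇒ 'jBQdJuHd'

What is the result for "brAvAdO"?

RHqLqTe

In each case the input is transformed by: shift every letter 10 places backward in the alphabet (wrapping around), then flip the case of every letter.
For "brAvAdO", step one produces "rhQlQtE"; step two turns that into "RHqLqTe".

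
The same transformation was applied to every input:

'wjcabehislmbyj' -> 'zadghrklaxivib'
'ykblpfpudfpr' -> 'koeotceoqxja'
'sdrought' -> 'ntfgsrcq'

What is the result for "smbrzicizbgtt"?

Rule — shift every letter 1 place backward in the alphabet (wrapping around), then move the first 3 characters to the end (rotate left by 3).
Starting from "smbrzicizbgtt": after the first operation, "rlaqyhbhyafss"; after the second, "qyhbhyafssrla".

qyhbhyafssrla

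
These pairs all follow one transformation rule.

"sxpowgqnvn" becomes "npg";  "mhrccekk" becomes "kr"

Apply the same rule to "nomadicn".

Looking at the pairs, the operation is to move the last 3 characters to the front (rotate right by 3), then keep one character in every 3, starting at position 3 (positions 3rd, 6th, 9th, ...).
Applying both steps to "nomadicn": "icnnomad", then "nm".

nm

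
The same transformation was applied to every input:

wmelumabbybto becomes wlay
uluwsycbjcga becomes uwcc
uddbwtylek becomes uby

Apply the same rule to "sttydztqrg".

syt

Each output is the input with this applied: move the last character to the front, then keep one character in every 3, starting at position 2 (positions 2nd, 5th, 8th, ...).
Applying both steps to "sttydztqrg": "gsttydztqr", then "syt".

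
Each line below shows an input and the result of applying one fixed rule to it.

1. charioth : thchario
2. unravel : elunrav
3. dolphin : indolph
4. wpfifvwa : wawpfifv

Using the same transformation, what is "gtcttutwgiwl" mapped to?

Looking at the pairs, the operation is to move the last 2 characters to the front (rotate right by 2).
On "gtcttutwgiwl" that produces "wlgtcttutwgi".

wlgtcttutwgi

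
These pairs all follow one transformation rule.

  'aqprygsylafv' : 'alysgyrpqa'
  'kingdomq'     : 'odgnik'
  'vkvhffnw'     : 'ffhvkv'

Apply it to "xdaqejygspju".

In each case the input is transformed by: reverse the string, then delete the first 2 characters.
On "xdaqejygspju": the first step gives "ujpsgyjeqadx", and the second then gives "psgyjeqadx".
(Check on "vkvhffnw": → "wnffhvkv" → "ffhvkv" ✓)

psgyjeqadx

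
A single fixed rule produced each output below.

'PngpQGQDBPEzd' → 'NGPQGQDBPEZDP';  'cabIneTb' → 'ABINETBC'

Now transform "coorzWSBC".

The pattern: move the first character to the end, then convert every letter to uppercase.
Working it through for "coorzWSBC": intermediate "oorzWSBCc", final "OORZWSBCC".

OORZWSBCC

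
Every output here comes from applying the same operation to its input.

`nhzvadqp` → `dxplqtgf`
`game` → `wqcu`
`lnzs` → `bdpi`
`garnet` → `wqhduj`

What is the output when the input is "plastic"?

fbqijys

The pattern: shift every letter 10 places backward in the alphabet (wrapping around).
"plastic" → "fbqijys".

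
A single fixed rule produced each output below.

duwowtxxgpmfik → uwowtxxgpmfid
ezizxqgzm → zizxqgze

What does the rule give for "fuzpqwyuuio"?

uzpqwyuuif

Rule — delete the last character, then move the first character to the end.
"fuzpqwyuuio" → "fuzpqwyuui" → "uzpqwyuuif".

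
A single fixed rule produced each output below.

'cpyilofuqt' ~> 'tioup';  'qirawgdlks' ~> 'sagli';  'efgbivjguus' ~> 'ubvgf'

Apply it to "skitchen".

nthk

In each case the input is transformed by: keep every other character starting from the second (positions 2nd, 4th, 6th, ...), then swap the first and last characters.
For "skitchen", step one produces "kthn"; step two turns that into "nthk".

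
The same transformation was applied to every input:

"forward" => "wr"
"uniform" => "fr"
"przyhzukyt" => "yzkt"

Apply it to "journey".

re

The pattern: keep every other character starting from the second (positions 2nd, 4th, 6th, ...), then delete the first character.
Doing the same to "journey": "re".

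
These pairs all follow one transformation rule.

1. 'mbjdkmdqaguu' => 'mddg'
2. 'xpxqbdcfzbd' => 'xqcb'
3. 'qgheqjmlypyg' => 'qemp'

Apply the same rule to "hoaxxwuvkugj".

hxuu

The rule is to keep one character in every 3, starting at position 1 (positions 1st, 4th, 7th, ...).
On "hoaxxwuvkugj" that produces "hxuu".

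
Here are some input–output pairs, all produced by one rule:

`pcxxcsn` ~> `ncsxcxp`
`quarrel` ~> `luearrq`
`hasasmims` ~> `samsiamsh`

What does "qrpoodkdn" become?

In each case the input is transformed by: take characters alternately from the front and the back (1st, last, 2nd, 2nd-last, ...), then move the first character to the end.
So "qrpoodkdn" becomes "nrdpkodoq".

nrdpkodoq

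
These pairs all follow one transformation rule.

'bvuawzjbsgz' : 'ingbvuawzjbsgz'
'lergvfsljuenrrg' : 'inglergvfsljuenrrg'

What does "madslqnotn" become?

Rule — prepend "ing".
Doing the same to "madslqnotn": "ingmadslqnotn".

ingmadslqnotn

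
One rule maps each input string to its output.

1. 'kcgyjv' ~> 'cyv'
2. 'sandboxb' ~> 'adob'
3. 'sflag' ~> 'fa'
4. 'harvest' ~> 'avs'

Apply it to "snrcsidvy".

The rule is to keep every other character starting from the second (positions 2nd, 4th, 6th, ...).
Doing the same to "snrcsidvy": "nciv".

nciv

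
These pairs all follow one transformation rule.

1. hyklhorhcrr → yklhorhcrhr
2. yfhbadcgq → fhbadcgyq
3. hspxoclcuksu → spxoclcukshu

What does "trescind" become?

rescintd

The pattern: swap the first and last characters, then move the first character to the end.
Applying that to "trescind" gives "rescintd".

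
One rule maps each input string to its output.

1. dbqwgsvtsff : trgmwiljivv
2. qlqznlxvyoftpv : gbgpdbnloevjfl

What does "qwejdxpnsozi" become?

gmuztnfdiepy

Looking at the pairs, the operation is to shift every letter 10 places backward in the alphabet (wrapping around).
"qwejdxpnsozi" → "gmuztnfdiepy".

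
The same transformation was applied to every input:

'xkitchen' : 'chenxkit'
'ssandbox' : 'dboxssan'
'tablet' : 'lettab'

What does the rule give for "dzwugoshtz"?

oshtzdzwug

The pattern: swap the front and back halves of the string.
"dzwugoshtz" → "oshtzdzwug".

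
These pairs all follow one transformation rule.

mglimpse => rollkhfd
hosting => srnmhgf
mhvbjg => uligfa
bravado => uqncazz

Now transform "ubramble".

tqlkdaaz

Looking at the pairs, the operation is to sort the characters into reverse alphabetical order, then shift every letter 1 place backward in the alphabet (wrapping around).
Applying that to "ubramble" gives "tqlkdaaz".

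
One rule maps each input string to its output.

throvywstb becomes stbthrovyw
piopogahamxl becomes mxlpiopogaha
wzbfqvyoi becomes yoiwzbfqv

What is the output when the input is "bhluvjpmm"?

pmmbhluvj

The rule is to move the last 3 characters to the front (rotate right by 3).
So "bhluvjpmm" becomes "pmmbhluvj".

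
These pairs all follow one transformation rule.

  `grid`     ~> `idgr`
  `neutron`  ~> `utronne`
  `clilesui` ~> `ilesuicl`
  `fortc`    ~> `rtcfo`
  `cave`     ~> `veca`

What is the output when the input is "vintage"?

Rule — move the first 2 characters to the end (rotate left by 2).
Applying that to "vintage" gives "ntagevi".

ntagevi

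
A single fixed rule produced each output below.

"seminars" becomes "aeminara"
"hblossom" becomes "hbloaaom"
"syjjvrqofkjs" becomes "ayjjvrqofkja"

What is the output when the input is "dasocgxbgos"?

daaocgxbgoa

Looking at the pairs, the operation is to replace every "s" with "a".
"dasocgxbgos" → "daaocgxbgoa".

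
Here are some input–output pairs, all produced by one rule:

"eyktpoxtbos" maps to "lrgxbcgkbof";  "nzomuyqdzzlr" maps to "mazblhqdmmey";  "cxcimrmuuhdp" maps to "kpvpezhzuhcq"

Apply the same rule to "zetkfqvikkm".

rmxgdsvixxz

Each output is the input with this applied: shift every letter 13 places forward in the alphabet (wrapping around) — i.e. ROT13, then swap each adjacent pair of characters (1↔2, 3↔4, ...).
For "zetkfqvikkm", step one produces "mrgxsdivxxz"; step two turns that into "rmxgdsvixxz".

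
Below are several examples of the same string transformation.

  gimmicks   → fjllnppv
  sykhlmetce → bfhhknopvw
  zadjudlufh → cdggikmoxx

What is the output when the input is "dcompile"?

fghloprs

What's happening: shift every letter 3 places forward in the alphabet (wrapping around), then sort the characters into alphabetical order.
Working it through for "dcompile": intermediate "gfrpsloh", final "fghloprs".
(Check on "gimmicks": → "jlpplfnv" → "fjllnppv" ✓)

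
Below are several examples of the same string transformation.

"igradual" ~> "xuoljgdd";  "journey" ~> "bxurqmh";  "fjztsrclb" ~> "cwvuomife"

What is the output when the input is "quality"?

The transformation: sort the characters into reverse alphabetical order, then shift every letter 3 places forward in the alphabet (wrapping around).
For "quality" the result is "bxwtold".

bxwtold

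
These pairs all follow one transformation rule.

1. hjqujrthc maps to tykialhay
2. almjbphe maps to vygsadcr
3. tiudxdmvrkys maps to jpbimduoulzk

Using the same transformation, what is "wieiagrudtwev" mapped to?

mvnkulixrzvzn

Rule — shift every letter 9 places backward in the alphabet (wrapping around), then reverse the string.
Working it through for "wieiagrudtwev": intermediate "nzvzrxiluknvm", final "mvnkulixrzvzn".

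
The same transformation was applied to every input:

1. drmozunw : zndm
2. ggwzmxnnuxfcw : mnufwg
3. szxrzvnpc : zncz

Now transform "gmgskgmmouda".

kmodgg

Looking at the pairs, the operation is to move the first 3 characters to the end (rotate left by 3), then keep every other character starting from the second (positions 2nd, 4th, 6th, ...).
On "gmgskgmmouda": the first step gives "skgmmoudagmg", and the second then gives "kmodgg".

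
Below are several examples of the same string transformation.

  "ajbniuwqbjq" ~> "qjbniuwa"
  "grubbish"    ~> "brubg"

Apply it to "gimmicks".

The transformation: delete the last 3 characters, then swap the first and last characters.
On "gimmicks": the first step gives "gimmi", and the second then gives "iimmg".

iimmg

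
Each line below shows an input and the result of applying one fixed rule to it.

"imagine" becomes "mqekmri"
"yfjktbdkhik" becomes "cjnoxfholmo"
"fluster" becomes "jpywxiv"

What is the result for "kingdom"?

The pattern: shift every letter 4 places forward in the alphabet (wrapping around).
For "kingdom" the result is "omrkhsq".

omrkhsq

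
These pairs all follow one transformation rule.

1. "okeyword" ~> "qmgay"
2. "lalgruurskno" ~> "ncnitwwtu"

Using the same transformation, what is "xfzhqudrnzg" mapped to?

zhbjswft

Rule — shift every letter 2 places forward in the alphabet (wrapping around), then delete the last 3 characters.
Working it through for "xfzhqudrnzg": intermediate "zhbjswftpbi", final "zhbjswft".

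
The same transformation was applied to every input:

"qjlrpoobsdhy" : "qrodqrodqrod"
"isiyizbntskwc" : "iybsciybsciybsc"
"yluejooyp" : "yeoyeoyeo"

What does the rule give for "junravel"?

jrejrejre

What's happening: keep one character in every 3, starting at position 1 (positions 1st, 4th, 7th, ...), then write the whole string 3 times in a row.
On "junravel": the first step gives "jre", and the second then gives "jrejrejre".
(Check on "isiyizbntskwc": → "iybsc" → "iybsciybsciybsc" ✓)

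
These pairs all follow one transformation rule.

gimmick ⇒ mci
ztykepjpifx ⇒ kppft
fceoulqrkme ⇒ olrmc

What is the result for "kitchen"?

cei

The pattern: keep every other character starting from the second (positions 2nd, 4th, 6th, ...), then move the first character to the end.
For "kitchen", step one produces "ice"; step two turns that into "cei".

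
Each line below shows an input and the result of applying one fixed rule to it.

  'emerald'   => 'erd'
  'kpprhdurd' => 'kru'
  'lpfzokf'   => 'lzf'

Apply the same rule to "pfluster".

pue

Looking at the pairs, the operation is to keep one character in every 3, starting at position 1 (positions 1st, 4th, 7th, ...).
Applying that to "pfluster" gives "pue".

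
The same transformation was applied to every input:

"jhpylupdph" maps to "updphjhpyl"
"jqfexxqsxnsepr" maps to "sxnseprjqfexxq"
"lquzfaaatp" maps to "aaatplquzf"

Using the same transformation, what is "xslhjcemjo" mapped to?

cemjoxslhj

Rule — swap the front and back halves of the string.
So "xslhjcemjo" becomes "cemjoxslhj".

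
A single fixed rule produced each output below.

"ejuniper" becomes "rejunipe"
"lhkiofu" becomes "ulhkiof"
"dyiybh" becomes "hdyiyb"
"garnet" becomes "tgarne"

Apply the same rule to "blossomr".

rblossom

Each output is the input with this applied: move the last character to the front.
On "blossomr" that produces "rblossom".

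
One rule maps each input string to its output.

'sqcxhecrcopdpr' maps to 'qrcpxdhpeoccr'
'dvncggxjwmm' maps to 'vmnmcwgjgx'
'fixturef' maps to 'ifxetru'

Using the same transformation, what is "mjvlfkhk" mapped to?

jkvhlkf

In each case the input is transformed by: delete the first character, then take characters alternately from the front and the back (1st, last, 2nd, 2nd-last, ...).
Applying both steps to "mjvlfkhk": "jvlfkhk", then "jkvhlkf".
(Check on "sqcxhecrcopdpr": → "qcxhecrcopdpr" → "qrcpxdhpeoccr" ✓)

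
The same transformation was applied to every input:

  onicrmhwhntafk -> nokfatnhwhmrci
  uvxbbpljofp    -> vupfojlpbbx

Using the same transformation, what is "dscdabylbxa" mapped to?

Each output is the input with this applied: reverse the string, then move the last 2 characters to the front (rotate right by 2).
Starting from "dscdabylbxa": after the first operation, "axblybadcsd"; after the second, "sdaxblybadc".

sdaxblybadc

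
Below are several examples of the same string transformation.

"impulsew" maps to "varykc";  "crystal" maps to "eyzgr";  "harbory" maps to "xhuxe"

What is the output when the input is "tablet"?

What's happening: delete the first 2 characters, then shift every letter 6 places forward in the alphabet (wrapping around).
Applying both steps to "tablet": "blet", then "hrkz".

hrkz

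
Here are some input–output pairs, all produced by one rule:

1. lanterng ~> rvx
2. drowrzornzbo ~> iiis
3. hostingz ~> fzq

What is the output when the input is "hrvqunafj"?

What's happening: keep one character in every 3, starting at position 2 (positions 2nd, 5th, 8th, ...), then shift every letter 9 places backward in the alphabet (wrapping around).
Working it through for "hrvqunafj": intermediate "ruf", final "ilw".

ilw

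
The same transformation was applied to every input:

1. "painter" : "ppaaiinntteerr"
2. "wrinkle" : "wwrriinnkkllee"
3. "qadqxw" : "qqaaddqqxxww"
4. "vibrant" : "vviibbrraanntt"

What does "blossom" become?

The pattern: double every character.
On "blossom" that produces "bblloossssoomm".

bblloossssoomm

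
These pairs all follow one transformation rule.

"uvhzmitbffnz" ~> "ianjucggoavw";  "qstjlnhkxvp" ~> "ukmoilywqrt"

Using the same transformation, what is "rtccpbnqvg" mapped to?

ddqcorwhsu

The rule is to shift every letter 1 place forward in the alphabet (wrapping around), then move the first 2 characters to the end (rotate left by 2).
Working it through for "rtccpbnqvg": intermediate "suddqcorwh", final "ddqcorwhsu".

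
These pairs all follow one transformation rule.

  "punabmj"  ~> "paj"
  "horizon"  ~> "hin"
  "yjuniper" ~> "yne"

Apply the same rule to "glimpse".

Rule — keep one character in every 3, starting at position 1 (positions 1st, 4th, 7th, ...).
Applying that to "glimpse" gives "gme".

gme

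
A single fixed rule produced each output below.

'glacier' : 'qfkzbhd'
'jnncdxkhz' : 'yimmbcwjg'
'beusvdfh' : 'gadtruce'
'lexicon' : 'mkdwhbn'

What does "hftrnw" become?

The pattern: move the last character to the front, then shift every letter 1 place backward in the alphabet (wrapping around).
Applying that to "hftrnw" gives "vgesqm".

vgesqm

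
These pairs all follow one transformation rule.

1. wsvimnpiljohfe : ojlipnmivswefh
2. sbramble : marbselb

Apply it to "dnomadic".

amondcid

The transformation: reverse the string, then move the first 3 characters to the end (rotate left by 3).
On "dnomadic" that produces "amondcid".
(Check on "sbramble": → "elbmarbs" → "marbselb" ✓)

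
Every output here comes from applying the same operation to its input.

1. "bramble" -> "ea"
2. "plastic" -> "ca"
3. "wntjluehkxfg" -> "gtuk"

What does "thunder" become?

ru

Rule — move the last 3 characters to the front (rotate right by 3), then keep one character in every 3, starting at position 3 (positions 3rd, 6th, 9th, ...).
Working it through for "thunder": intermediate "derthun", final "ru".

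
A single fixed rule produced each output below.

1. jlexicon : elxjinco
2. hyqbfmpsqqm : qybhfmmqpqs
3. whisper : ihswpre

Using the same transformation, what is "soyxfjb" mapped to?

yoxsfbj

Each output is the input with this applied: move the first 2 characters to the end (rotate left by 2), then take characters alternately from the front and the back (1st, last, 2nd, 2nd-last, ...).
Working it through for "soyxfjb": intermediate "yxfjbso", final "yoxsfbj".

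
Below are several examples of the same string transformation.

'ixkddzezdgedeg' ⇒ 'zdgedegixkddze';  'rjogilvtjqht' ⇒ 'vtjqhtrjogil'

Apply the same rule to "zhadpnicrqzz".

Each output is the input with this applied: swap the front and back halves of the string.
So "zhadpnicrqzz" becomes "icrqzzzhadpn".

icrqzzzhadpn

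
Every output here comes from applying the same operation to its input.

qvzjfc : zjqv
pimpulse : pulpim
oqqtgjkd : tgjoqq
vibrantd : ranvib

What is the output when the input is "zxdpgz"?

What's happening: delete the last 2 characters, then swap the front and back halves of the string.
Starting from "zxdpgz": after the first operation, "zxdp"; after the second, "dpzx".

dpzx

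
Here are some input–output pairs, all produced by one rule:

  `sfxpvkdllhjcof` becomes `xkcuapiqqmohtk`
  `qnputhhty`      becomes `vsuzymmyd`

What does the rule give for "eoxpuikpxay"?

What's happening: shift every letter 5 places forward in the alphabet (wrapping around).
On "eoxpuikpxay" that produces "jtcuznpucfd".

jtcuznpucfd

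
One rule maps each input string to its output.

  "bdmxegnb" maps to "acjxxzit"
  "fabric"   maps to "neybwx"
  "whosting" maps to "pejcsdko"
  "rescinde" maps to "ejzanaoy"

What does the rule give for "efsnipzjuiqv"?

vfqemrabojel

The transformation: shift every letter 4 places backward in the alphabet (wrapping around), then swap the front and back halves of the string.
For "efsnipzjuiqv" the result is "vfqemrabojel".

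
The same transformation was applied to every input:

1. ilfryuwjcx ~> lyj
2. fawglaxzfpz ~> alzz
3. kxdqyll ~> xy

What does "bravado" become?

ra

What's happening: keep one character in every 3, starting at position 2 (positions 2nd, 5th, 8th, ...).
On "bravado" that produces "ra".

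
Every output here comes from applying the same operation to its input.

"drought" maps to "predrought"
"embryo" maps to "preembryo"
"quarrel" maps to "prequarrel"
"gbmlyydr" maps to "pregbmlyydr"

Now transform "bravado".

prebravado

Looking at the pairs, the operation is to prepend "pre".
On "bravado" that produces "prebravado".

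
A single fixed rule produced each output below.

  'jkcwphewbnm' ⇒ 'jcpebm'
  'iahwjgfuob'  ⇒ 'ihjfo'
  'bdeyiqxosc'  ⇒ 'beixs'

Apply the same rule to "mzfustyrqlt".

The transformation: keep every other character starting from the first (positions 1st, 3rd, 5th, ...).
On "mzfustyrqlt" that produces "mfsyqt".

mfsyqt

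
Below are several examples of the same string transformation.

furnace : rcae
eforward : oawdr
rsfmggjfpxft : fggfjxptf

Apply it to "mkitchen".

In each case the input is transformed by: swap each adjacent pair of characters (1↔2, 3↔4, ...), then delete the first 3 characters.
On "mkitchen": the first step gives "kmtihcne", and the second then gives "ihcne".

ihcne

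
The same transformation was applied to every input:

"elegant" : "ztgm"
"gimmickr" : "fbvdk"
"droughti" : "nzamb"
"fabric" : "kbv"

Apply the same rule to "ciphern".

Each output is the input with this applied: delete the first 3 characters, then shift every letter 7 places backward in the alphabet (wrapping around).
Applying both steps to "ciphern": "hern", then "axkg".

axkg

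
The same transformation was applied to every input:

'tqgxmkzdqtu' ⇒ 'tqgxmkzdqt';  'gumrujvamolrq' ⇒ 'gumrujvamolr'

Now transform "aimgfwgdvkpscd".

aimgfwgdvkpsc

The transformation: delete the last character.
For "aimgfwgdvkpscd" the result is "aimgfwgdvkpsc".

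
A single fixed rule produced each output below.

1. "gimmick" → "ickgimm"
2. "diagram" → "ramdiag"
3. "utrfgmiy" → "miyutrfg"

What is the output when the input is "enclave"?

aveencl

Looking at the pairs, the operation is to move the last 3 characters to the front (rotate right by 3).
On "enclave" that produces "aveencl".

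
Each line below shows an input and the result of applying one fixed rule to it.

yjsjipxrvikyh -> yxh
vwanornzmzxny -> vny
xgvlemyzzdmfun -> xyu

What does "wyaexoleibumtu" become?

The pattern: keep every other character starting from the first (positions 1st, 3rd, 5th, ...), then keep one character in every 3, starting at position 1 (positions 1st, 4th, 7th, ...).
Applying both steps to "wyaexoleibumtu": "waxliut", then "wlt".

wlt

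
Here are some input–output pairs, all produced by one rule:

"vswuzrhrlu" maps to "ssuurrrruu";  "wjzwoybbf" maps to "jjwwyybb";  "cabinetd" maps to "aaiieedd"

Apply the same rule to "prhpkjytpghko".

What's happening: keep every other character starting from the second (positions 2nd, 4th, 6th, ...), then double every character.
"prhpkjytpghko" → "rpjtgk" → "rrppjjttggkk".

rrppjjttggkk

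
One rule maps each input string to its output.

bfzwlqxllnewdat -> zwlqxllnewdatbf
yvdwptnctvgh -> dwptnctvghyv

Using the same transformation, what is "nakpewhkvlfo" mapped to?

In each case the input is transformed by: move the first 2 characters to the end (rotate left by 2).
Doing the same to "nakpewhkvlfo": "kpewhkvlfona".

kpewhkvlfona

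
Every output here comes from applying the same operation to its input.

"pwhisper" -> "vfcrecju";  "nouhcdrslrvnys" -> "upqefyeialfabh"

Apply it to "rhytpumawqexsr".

In each case the input is transformed by: shift every letter 13 places forward in the alphabet (wrapping around) — i.e. ROT13, then move the first 3 characters to the end (rotate left by 3).
On "rhytpumawqexsr": the first step gives "eulgchznjdrkfe", and the second then gives "gchznjdrkfeeul".

gchznjdrkfeeul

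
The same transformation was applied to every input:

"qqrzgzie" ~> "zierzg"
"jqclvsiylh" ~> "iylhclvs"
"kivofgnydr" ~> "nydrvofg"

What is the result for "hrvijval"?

valvij

The rule is to delete the first 2 characters, then swap the front and back halves of the string.
Working it through for "hrvijval": intermediate "vijval", final "valvij".
(Check on "jqclvsiylh": → "clvsiylh" → "iylhclvs" ✓)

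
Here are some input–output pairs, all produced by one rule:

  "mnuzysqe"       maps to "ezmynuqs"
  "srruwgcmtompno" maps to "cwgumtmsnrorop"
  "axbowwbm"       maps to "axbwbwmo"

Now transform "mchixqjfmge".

cxeqfmgmhji

The rule is to sort the characters into alphabetical order, then take characters alternately from the front and the back (1st, last, 2nd, 2nd-last, ...).
For "mchixqjfmge", step one produces "cefghijmmqx"; step two turns that into "cxeqfmgmhji".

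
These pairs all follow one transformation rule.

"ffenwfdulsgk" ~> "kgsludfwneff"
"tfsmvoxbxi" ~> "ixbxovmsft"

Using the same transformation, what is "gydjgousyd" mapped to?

dysuogjdyg

Rule — reverse the string.
For "gydjgousyd" the result is "dysuogjdyg".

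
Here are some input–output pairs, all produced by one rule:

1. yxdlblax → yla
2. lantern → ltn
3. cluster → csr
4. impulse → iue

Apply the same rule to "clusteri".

In each case the input is transformed by: keep one character in every 3, starting at position 1 (positions 1st, 4th, 7th, ...).
For "clusteri" the result is "csr".

csr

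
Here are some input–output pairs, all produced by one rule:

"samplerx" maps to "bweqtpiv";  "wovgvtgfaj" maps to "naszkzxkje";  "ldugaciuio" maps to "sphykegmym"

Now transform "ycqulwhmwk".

What's happening: move the last character to the front, then shift every letter 4 places forward in the alphabet (wrapping around).
For "ycqulwhmwk", step one produces "kycqulwhmw"; step two turns that into "ocguypalqa".

ocguypalqa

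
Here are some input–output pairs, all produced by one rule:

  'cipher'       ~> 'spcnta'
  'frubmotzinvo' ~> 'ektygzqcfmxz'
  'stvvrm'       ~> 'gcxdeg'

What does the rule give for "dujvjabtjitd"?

meuteoofugul

The pattern: shift every letter 11 places forward in the alphabet (wrapping around), then swap the front and back halves of the string.
On "dujvjabtjitd": the first step gives "ofugulmeuteo", and the second then gives "meuteoofugul".
(Check on "stvvrm": → "deggcx" → "gcxdeg" ✓)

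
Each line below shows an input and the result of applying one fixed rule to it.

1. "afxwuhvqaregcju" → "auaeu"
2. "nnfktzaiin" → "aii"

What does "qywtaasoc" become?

The pattern: keep only the vowels.
Doing the same to "qywtaasoc": "aao".

aao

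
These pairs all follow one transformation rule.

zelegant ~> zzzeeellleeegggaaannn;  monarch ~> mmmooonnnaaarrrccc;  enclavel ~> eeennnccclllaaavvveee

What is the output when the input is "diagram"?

In each case the input is transformed by: delete the last character, then repeat every character 3 times.
Working it through for "diagram": intermediate "diagra", final "dddiiiaaagggrrraaa".
(Check on "zelegant": → "zelegan" → "zzzeeellleeegggaaannn" ✓)

dddiiiaaagggrrraaa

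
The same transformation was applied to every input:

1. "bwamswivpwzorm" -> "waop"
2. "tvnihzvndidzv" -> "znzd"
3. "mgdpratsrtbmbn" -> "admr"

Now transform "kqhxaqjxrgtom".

qhor

The transformation: keep one character in every 3, starting at position 3 (positions 3rd, 6th, 9th, ...), then swap each adjacent pair of characters (1↔2, 3↔4, ...).
Working it through for "kqhxaqjxrgtom": intermediate "hqro", final "qhor".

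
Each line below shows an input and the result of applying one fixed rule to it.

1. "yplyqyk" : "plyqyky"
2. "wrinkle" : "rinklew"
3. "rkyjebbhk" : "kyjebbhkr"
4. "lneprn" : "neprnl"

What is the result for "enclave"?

What's happening: move the first character to the end.
On "enclave" that produces "nclavee".

nclavee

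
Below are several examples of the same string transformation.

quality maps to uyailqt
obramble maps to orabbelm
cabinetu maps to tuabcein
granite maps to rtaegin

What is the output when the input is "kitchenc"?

The transformation: sort the characters into alphabetical order, then move the last 2 characters to the front (rotate right by 2).
Applying both steps to "kitchenc": "ccehiknt", then "ntccehik".

ntccehik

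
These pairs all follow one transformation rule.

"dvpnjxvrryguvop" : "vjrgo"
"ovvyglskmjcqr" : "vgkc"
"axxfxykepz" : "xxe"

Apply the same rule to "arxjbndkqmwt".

The transformation: keep one character in every 3, starting at position 2 (positions 2nd, 5th, 8th, ...).
For "arxjbndkqmwt" the result is "rbkw".

rbkw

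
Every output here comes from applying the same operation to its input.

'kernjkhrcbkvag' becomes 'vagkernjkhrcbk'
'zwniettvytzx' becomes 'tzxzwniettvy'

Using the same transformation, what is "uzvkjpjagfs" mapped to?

gfsuzvkjpja

The transformation: move the last 3 characters to the front (rotate right by 3).
So "uzvkjpjagfs" becomes "gfsuzvkjpja".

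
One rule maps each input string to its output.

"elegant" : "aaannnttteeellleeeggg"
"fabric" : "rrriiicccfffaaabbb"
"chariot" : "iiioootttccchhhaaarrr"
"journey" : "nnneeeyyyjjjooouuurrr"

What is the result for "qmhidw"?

iiidddwwwqqqmmmhhh

In each case the input is transformed by: move the last 3 characters to the front (rotate right by 3), then repeat every character 3 times.
On "qmhidw": the first step gives "idwqmh", and the second then gives "iiidddwwwqqqmmmhhh".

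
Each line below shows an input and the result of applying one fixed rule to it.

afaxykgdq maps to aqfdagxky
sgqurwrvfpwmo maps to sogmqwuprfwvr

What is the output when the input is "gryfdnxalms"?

The pattern: take characters alternately from the front and the back (1st, last, 2nd, 2nd-last, ...).
Applying that to "gryfdnxalms" gives "gsrmylfadxn".

gsrmylfadxn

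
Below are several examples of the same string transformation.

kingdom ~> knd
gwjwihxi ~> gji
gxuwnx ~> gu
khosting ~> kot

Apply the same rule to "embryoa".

eby

Looking at the pairs, the operation is to keep every other character starting from the first (positions 1st, 3rd, 5th, ...), then delete the last character.
For "embryoa", step one produces "ebya"; step two turns that into "eby".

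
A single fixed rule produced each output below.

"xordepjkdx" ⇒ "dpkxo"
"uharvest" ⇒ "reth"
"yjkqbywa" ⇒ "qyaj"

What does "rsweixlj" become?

What's happening: move the first 2 characters to the end (rotate left by 2), then keep every other character starting from the second (positions 2nd, 4th, 6th, ...).
"rsweixlj" → "exjs".

exjs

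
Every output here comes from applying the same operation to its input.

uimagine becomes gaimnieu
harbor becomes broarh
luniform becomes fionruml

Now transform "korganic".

agnriock

Looking at the pairs, the operation is to swap the front and back halves of the string, then take characters alternately from the front and the back (1st, last, 2nd, 2nd-last, ...).
Applying that to "korganic" gives "agnriock".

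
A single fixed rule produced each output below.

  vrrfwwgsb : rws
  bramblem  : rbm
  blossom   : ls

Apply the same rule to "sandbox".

ab

Looking at the pairs, the operation is to keep one character in every 3, starting at position 2 (positions 2nd, 5th, 8th, ...).
For "sandbox" the result is "ab".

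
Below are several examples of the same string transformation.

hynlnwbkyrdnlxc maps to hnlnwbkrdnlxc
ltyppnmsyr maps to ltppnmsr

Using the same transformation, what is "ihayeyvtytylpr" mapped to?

The transformation: remove every "y".
Applying that to "ihayeyvtytylpr" gives "ihaevttlpr".

ihaevttlpr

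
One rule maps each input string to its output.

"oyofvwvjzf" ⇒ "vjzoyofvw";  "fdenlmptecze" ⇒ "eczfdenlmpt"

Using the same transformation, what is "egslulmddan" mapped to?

ddaegslulm

In each case the input is transformed by: delete the last character, then move the last 3 characters to the front (rotate right by 3).
Working it through for "egslulmddan": intermediate "egslulmdda", final "ddaegslulm".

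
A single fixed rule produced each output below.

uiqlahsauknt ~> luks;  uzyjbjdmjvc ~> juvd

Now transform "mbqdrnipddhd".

The pattern: keep one character in every 3, starting at position 1 (positions 1st, 4th, 7th, ...), then swap each adjacent pair of characters (1↔2, 3↔4, ...).
Doing the same to "mbqdrnipddhd": "dmdi".

dmdi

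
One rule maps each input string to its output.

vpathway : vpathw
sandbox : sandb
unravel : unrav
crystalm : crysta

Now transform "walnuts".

walnu

The transformation: delete the last 2 characters.
On "walnuts" that produces "walnu".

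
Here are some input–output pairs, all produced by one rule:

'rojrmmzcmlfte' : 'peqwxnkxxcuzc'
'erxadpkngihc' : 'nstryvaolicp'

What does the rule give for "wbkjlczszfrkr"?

What's happening: shift every letter 11 places forward in the alphabet (wrapping around), then reverse the string.
For "wbkjlczszfrkr", step one produces "hmvuwnkdkqcvc"; step two turns that into "cvcqkdknwuvmh".
(Check on "rojrmmzcmlfte": → "czucxxknxwqep" → "peqwxnkxxcuzc" ✓)

cvcqkdknwuvmh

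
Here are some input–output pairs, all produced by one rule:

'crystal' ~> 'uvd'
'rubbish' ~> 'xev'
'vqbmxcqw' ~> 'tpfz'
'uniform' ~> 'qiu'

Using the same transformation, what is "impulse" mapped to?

pxv

Each output is the input with this applied: shift every letter 3 places forward in the alphabet (wrapping around), then keep every other character starting from the second (positions 2nd, 4th, 6th, ...).
On "impulse": the first step gives "lpsxovh", and the second then gives "pxv".
(Check on "uniform": → "xqlirup" → "qiu" ✓)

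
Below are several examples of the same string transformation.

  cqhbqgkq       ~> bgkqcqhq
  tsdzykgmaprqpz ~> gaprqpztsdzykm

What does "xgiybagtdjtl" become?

The transformation: swap the front and back halves of the string, then swap the first and last characters.
Working it through for "xgiybagtdjtl": intermediate "gtdjtlxgiyba", final "atdjtlxgiybg".

atdjtlxgiybg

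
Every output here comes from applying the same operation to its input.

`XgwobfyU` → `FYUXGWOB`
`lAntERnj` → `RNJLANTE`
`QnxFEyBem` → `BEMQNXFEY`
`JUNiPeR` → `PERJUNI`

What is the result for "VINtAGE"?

Rule — move the last 3 characters to the front (rotate right by 3), then convert every letter to uppercase.
Starting from "VINtAGE": after the first operation, "AGEVINt"; after the second, "AGEVINT".

AGEVINT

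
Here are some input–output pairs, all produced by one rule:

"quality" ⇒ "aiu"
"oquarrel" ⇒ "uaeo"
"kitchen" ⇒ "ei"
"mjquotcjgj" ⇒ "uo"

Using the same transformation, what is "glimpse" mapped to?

The rule is to move the first 2 characters to the end (rotate left by 2), then keep only the vowels.
"glimpse" → "impsegl" → "ie".
(Check on "quality": → "alityqu" → "aiu" ✓)

ie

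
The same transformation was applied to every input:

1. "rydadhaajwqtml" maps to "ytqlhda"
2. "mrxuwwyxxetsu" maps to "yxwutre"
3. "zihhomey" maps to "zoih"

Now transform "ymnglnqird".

The transformation: sort the characters into reverse alphabetical order, then keep every other character starting from the first (positions 1st, 3rd, 5th, ...).
Working it through for "ymnglnqird": intermediate "yrqnnmligd", final "yqnlg".

yqnlg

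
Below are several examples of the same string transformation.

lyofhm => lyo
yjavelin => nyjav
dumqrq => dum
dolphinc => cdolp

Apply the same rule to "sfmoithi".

isfmo

Rule — swap the front and back halves of the string, then delete the first 3 characters.
On "sfmoithi": the first step gives "ithisfmo", and the second then gives "isfmo".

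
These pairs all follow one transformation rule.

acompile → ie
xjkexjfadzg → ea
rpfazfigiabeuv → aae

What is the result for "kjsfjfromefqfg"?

oe

The transformation: keep every other character starting from the second (positions 2nd, 4th, 6th, ...), then keep only the vowels.
Applying both steps to "kjsfjfromefqfg": "jffoeqg", then "oe".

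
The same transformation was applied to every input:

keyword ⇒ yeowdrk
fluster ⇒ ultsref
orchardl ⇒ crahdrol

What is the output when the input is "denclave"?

What's happening: move the first character to the end, then swap each adjacent pair of characters (1↔2, 3↔4, ...).
Starting from "denclave": after the first operation, "enclaved"; after the second, "nelcvade".

nelcvade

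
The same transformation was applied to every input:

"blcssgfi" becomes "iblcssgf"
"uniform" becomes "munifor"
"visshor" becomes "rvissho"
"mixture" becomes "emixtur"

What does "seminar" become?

In each case the input is transformed by: move the last character to the front.
So "seminar" becomes "rsemina".

rsemina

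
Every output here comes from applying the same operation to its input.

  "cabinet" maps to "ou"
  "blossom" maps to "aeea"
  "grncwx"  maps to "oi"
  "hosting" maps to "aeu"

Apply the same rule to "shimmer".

The rule is to shift every letter 12 places forward in the alphabet (wrapping around), then keep only the vowels.
Applying both steps to "shimmer": "etuyyqd", then "eu".

eu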